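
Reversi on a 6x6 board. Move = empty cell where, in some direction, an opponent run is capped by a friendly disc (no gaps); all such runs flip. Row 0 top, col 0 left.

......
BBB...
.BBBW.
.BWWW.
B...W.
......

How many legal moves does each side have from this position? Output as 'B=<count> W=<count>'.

-- B to move --
(1,3): no bracket -> illegal
(1,4): no bracket -> illegal
(1,5): no bracket -> illegal
(2,5): flips 1 -> legal
(3,5): flips 3 -> legal
(4,1): flips 1 -> legal
(4,2): flips 1 -> legal
(4,3): flips 2 -> legal
(4,5): flips 1 -> legal
(5,3): no bracket -> illegal
(5,4): no bracket -> illegal
(5,5): flips 2 -> legal
B mobility = 7
-- W to move --
(0,0): flips 2 -> legal
(0,1): flips 2 -> legal
(0,2): flips 2 -> legal
(0,3): no bracket -> illegal
(1,3): flips 1 -> legal
(1,4): flips 1 -> legal
(2,0): flips 3 -> legal
(3,0): flips 1 -> legal
(4,1): no bracket -> illegal
(4,2): no bracket -> illegal
(5,0): no bracket -> illegal
(5,1): no bracket -> illegal
W mobility = 7

Answer: B=7 W=7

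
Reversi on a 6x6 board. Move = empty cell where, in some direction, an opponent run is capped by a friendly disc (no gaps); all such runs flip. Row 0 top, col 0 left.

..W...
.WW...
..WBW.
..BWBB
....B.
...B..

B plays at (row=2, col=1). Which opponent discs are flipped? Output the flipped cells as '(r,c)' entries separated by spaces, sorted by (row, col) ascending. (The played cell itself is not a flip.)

Dir NW: first cell '.' (not opp) -> no flip
Dir N: opp run (1,1), next='.' -> no flip
Dir NE: opp run (1,2), next='.' -> no flip
Dir W: first cell '.' (not opp) -> no flip
Dir E: opp run (2,2) capped by B -> flip
Dir SW: first cell '.' (not opp) -> no flip
Dir S: first cell '.' (not opp) -> no flip
Dir SE: first cell 'B' (not opp) -> no flip

Answer: (2,2)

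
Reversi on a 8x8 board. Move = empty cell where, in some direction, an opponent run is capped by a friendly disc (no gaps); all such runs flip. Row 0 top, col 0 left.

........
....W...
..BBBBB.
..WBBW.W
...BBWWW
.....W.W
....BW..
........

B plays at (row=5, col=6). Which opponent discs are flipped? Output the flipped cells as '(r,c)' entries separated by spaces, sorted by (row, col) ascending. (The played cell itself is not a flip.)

Answer: (4,5)

Derivation:
Dir NW: opp run (4,5) capped by B -> flip
Dir N: opp run (4,6), next='.' -> no flip
Dir NE: opp run (4,7), next=edge -> no flip
Dir W: opp run (5,5), next='.' -> no flip
Dir E: opp run (5,7), next=edge -> no flip
Dir SW: opp run (6,5), next='.' -> no flip
Dir S: first cell '.' (not opp) -> no flip
Dir SE: first cell '.' (not opp) -> no flip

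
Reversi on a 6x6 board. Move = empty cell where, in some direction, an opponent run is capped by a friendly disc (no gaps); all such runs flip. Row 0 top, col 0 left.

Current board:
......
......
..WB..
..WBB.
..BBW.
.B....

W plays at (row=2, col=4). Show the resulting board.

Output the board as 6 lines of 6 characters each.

Place W at (2,4); scan 8 dirs for brackets.
Dir NW: first cell '.' (not opp) -> no flip
Dir N: first cell '.' (not opp) -> no flip
Dir NE: first cell '.' (not opp) -> no flip
Dir W: opp run (2,3) capped by W -> flip
Dir E: first cell '.' (not opp) -> no flip
Dir SW: opp run (3,3) (4,2) (5,1), next=edge -> no flip
Dir S: opp run (3,4) capped by W -> flip
Dir SE: first cell '.' (not opp) -> no flip
All flips: (2,3) (3,4)

Answer: ......
......
..WWW.
..WBW.
..BBW.
.B....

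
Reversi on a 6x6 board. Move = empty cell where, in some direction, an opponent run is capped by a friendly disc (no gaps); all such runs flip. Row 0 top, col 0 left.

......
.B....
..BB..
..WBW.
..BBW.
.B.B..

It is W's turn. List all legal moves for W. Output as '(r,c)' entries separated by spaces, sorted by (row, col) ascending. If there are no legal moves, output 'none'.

(0,0): flips 3 -> legal
(0,1): no bracket -> illegal
(0,2): no bracket -> illegal
(1,0): no bracket -> illegal
(1,2): flips 2 -> legal
(1,3): no bracket -> illegal
(1,4): flips 1 -> legal
(2,0): no bracket -> illegal
(2,1): no bracket -> illegal
(2,4): no bracket -> illegal
(3,1): no bracket -> illegal
(4,0): no bracket -> illegal
(4,1): flips 2 -> legal
(5,0): no bracket -> illegal
(5,2): flips 2 -> legal
(5,4): flips 1 -> legal

Answer: (0,0) (1,2) (1,4) (4,1) (5,2) (5,4)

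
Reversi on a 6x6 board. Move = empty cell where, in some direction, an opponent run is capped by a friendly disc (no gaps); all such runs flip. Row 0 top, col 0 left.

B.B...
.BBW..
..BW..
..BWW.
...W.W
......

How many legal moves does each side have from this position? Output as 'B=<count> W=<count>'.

-- B to move --
(0,3): no bracket -> illegal
(0,4): flips 1 -> legal
(1,4): flips 2 -> legal
(2,4): flips 2 -> legal
(2,5): no bracket -> illegal
(3,5): flips 2 -> legal
(4,2): no bracket -> illegal
(4,4): flips 1 -> legal
(5,2): no bracket -> illegal
(5,3): no bracket -> illegal
(5,4): flips 1 -> legal
(5,5): no bracket -> illegal
B mobility = 6
-- W to move --
(0,1): flips 1 -> legal
(0,3): no bracket -> illegal
(1,0): flips 2 -> legal
(2,0): no bracket -> illegal
(2,1): flips 2 -> legal
(3,1): flips 2 -> legal
(4,1): flips 1 -> legal
(4,2): no bracket -> illegal
W mobility = 5

Answer: B=6 W=5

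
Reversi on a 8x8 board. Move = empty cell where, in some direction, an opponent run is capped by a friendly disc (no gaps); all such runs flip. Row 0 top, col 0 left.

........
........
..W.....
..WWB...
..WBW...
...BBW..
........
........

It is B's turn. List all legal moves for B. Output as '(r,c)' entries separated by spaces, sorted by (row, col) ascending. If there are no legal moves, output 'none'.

Answer: (2,1) (2,3) (3,1) (3,5) (4,1) (4,5) (5,6)

Derivation:
(1,1): no bracket -> illegal
(1,2): no bracket -> illegal
(1,3): no bracket -> illegal
(2,1): flips 1 -> legal
(2,3): flips 1 -> legal
(2,4): no bracket -> illegal
(3,1): flips 3 -> legal
(3,5): flips 1 -> legal
(4,1): flips 1 -> legal
(4,5): flips 1 -> legal
(4,6): no bracket -> illegal
(5,1): no bracket -> illegal
(5,2): no bracket -> illegal
(5,6): flips 1 -> legal
(6,4): no bracket -> illegal
(6,5): no bracket -> illegal
(6,6): no bracket -> illegal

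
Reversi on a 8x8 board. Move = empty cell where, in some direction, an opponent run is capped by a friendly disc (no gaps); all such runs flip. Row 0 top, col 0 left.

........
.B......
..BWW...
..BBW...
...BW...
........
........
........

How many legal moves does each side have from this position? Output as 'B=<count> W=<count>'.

Answer: B=7 W=7

Derivation:
-- B to move --
(1,2): no bracket -> illegal
(1,3): flips 1 -> legal
(1,4): flips 1 -> legal
(1,5): flips 1 -> legal
(2,5): flips 3 -> legal
(3,5): flips 1 -> legal
(4,5): flips 1 -> legal
(5,3): no bracket -> illegal
(5,4): no bracket -> illegal
(5,5): flips 1 -> legal
B mobility = 7
-- W to move --
(0,0): flips 3 -> legal
(0,1): no bracket -> illegal
(0,2): no bracket -> illegal
(1,0): no bracket -> illegal
(1,2): no bracket -> illegal
(1,3): no bracket -> illegal
(2,0): no bracket -> illegal
(2,1): flips 1 -> legal
(3,1): flips 2 -> legal
(4,1): flips 1 -> legal
(4,2): flips 2 -> legal
(5,2): flips 1 -> legal
(5,3): flips 2 -> legal
(5,4): no bracket -> illegal
W mobility = 7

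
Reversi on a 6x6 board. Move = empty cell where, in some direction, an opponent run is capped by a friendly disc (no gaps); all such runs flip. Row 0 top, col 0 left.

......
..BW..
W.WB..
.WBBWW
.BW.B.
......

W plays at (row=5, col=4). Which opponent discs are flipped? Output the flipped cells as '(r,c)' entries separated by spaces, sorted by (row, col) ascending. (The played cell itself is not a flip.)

Dir NW: first cell '.' (not opp) -> no flip
Dir N: opp run (4,4) capped by W -> flip
Dir NE: first cell '.' (not opp) -> no flip
Dir W: first cell '.' (not opp) -> no flip
Dir E: first cell '.' (not opp) -> no flip
Dir SW: edge -> no flip
Dir S: edge -> no flip
Dir SE: edge -> no flip

Answer: (4,4)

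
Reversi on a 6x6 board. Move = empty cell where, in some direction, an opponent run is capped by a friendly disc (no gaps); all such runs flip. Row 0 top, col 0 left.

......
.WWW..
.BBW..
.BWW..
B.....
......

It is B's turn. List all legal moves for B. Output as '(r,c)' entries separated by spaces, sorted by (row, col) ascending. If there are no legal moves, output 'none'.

(0,0): flips 1 -> legal
(0,1): flips 1 -> legal
(0,2): flips 1 -> legal
(0,3): flips 1 -> legal
(0,4): flips 1 -> legal
(1,0): no bracket -> illegal
(1,4): no bracket -> illegal
(2,0): no bracket -> illegal
(2,4): flips 1 -> legal
(3,4): flips 2 -> legal
(4,1): no bracket -> illegal
(4,2): flips 1 -> legal
(4,3): flips 1 -> legal
(4,4): flips 1 -> legal

Answer: (0,0) (0,1) (0,2) (0,3) (0,4) (2,4) (3,4) (4,2) (4,3) (4,4)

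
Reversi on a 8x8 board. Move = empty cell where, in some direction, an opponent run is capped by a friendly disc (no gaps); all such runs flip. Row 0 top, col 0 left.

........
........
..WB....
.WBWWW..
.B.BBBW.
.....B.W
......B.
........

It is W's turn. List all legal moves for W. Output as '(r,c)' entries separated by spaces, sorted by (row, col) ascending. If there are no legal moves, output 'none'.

Answer: (1,2) (1,3) (2,4) (4,2) (5,1) (5,2) (5,3) (5,4) (5,6) (6,4) (6,5) (7,5) (7,7)

Derivation:
(1,2): flips 1 -> legal
(1,3): flips 1 -> legal
(1,4): no bracket -> illegal
(2,1): no bracket -> illegal
(2,4): flips 1 -> legal
(3,0): no bracket -> illegal
(3,6): no bracket -> illegal
(4,0): no bracket -> illegal
(4,2): flips 4 -> legal
(5,0): no bracket -> illegal
(5,1): flips 1 -> legal
(5,2): flips 1 -> legal
(5,3): flips 2 -> legal
(5,4): flips 1 -> legal
(5,6): flips 1 -> legal
(6,4): flips 1 -> legal
(6,5): flips 2 -> legal
(6,7): no bracket -> illegal
(7,5): flips 1 -> legal
(7,6): no bracket -> illegal
(7,7): flips 3 -> legal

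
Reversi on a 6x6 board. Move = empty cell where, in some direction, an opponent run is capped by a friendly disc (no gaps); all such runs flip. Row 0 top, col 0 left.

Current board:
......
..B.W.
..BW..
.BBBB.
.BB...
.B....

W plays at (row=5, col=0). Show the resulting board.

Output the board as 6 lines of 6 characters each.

Answer: ......
..B.W.
..BW..
.BWBB.
.WB...
WB....

Derivation:
Place W at (5,0); scan 8 dirs for brackets.
Dir NW: edge -> no flip
Dir N: first cell '.' (not opp) -> no flip
Dir NE: opp run (4,1) (3,2) capped by W -> flip
Dir W: edge -> no flip
Dir E: opp run (5,1), next='.' -> no flip
Dir SW: edge -> no flip
Dir S: edge -> no flip
Dir SE: edge -> no flip
All flips: (3,2) (4,1)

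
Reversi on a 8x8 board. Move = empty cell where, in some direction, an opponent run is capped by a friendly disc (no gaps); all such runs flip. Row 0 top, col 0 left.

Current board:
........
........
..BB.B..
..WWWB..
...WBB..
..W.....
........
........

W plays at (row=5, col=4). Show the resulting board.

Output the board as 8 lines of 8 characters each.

Answer: ........
........
..BB.B..
..WWWB..
...WWB..
..W.W...
........
........

Derivation:
Place W at (5,4); scan 8 dirs for brackets.
Dir NW: first cell 'W' (not opp) -> no flip
Dir N: opp run (4,4) capped by W -> flip
Dir NE: opp run (4,5), next='.' -> no flip
Dir W: first cell '.' (not opp) -> no flip
Dir E: first cell '.' (not opp) -> no flip
Dir SW: first cell '.' (not opp) -> no flip
Dir S: first cell '.' (not opp) -> no flip
Dir SE: first cell '.' (not opp) -> no flip
All flips: (4,4)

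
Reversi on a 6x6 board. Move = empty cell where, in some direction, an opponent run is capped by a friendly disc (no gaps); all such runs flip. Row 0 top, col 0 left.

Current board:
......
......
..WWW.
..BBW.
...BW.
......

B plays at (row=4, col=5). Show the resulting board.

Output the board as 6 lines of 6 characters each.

Place B at (4,5); scan 8 dirs for brackets.
Dir NW: opp run (3,4) (2,3), next='.' -> no flip
Dir N: first cell '.' (not opp) -> no flip
Dir NE: edge -> no flip
Dir W: opp run (4,4) capped by B -> flip
Dir E: edge -> no flip
Dir SW: first cell '.' (not opp) -> no flip
Dir S: first cell '.' (not opp) -> no flip
Dir SE: edge -> no flip
All flips: (4,4)

Answer: ......
......
..WWW.
..BBW.
...BBB
......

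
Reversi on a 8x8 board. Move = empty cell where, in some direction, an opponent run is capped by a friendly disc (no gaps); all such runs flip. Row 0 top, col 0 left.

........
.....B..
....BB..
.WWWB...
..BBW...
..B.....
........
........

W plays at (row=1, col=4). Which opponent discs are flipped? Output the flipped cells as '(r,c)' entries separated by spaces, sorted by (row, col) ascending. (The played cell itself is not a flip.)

Answer: (2,4) (3,4)

Derivation:
Dir NW: first cell '.' (not opp) -> no flip
Dir N: first cell '.' (not opp) -> no flip
Dir NE: first cell '.' (not opp) -> no flip
Dir W: first cell '.' (not opp) -> no flip
Dir E: opp run (1,5), next='.' -> no flip
Dir SW: first cell '.' (not opp) -> no flip
Dir S: opp run (2,4) (3,4) capped by W -> flip
Dir SE: opp run (2,5), next='.' -> no flip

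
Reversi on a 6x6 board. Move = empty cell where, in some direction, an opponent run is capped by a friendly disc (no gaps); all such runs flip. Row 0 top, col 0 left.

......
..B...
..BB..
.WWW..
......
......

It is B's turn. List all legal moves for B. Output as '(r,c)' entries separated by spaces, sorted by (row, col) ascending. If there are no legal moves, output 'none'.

(2,0): no bracket -> illegal
(2,1): no bracket -> illegal
(2,4): no bracket -> illegal
(3,0): no bracket -> illegal
(3,4): no bracket -> illegal
(4,0): flips 1 -> legal
(4,1): flips 1 -> legal
(4,2): flips 1 -> legal
(4,3): flips 1 -> legal
(4,4): flips 1 -> legal

Answer: (4,0) (4,1) (4,2) (4,3) (4,4)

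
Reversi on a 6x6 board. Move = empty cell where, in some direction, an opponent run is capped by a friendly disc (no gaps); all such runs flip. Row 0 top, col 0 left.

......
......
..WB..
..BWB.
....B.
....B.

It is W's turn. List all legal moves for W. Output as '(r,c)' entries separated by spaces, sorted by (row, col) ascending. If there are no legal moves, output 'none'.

Answer: (1,3) (2,4) (3,1) (3,5) (4,2) (5,5)

Derivation:
(1,2): no bracket -> illegal
(1,3): flips 1 -> legal
(1,4): no bracket -> illegal
(2,1): no bracket -> illegal
(2,4): flips 1 -> legal
(2,5): no bracket -> illegal
(3,1): flips 1 -> legal
(3,5): flips 1 -> legal
(4,1): no bracket -> illegal
(4,2): flips 1 -> legal
(4,3): no bracket -> illegal
(4,5): no bracket -> illegal
(5,3): no bracket -> illegal
(5,5): flips 1 -> legal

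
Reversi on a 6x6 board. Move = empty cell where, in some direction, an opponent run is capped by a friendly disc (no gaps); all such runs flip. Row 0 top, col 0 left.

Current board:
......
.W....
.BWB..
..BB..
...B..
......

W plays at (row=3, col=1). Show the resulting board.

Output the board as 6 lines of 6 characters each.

Place W at (3,1); scan 8 dirs for brackets.
Dir NW: first cell '.' (not opp) -> no flip
Dir N: opp run (2,1) capped by W -> flip
Dir NE: first cell 'W' (not opp) -> no flip
Dir W: first cell '.' (not opp) -> no flip
Dir E: opp run (3,2) (3,3), next='.' -> no flip
Dir SW: first cell '.' (not opp) -> no flip
Dir S: first cell '.' (not opp) -> no flip
Dir SE: first cell '.' (not opp) -> no flip
All flips: (2,1)

Answer: ......
.W....
.WWB..
.WBB..
...B..
......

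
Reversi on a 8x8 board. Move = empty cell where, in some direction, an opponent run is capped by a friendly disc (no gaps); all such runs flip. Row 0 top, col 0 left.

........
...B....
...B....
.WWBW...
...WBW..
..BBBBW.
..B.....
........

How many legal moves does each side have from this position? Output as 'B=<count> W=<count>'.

Answer: B=11 W=8

Derivation:
-- B to move --
(2,0): no bracket -> illegal
(2,1): flips 2 -> legal
(2,2): no bracket -> illegal
(2,4): flips 1 -> legal
(2,5): flips 2 -> legal
(3,0): flips 2 -> legal
(3,5): flips 2 -> legal
(3,6): flips 1 -> legal
(4,0): no bracket -> illegal
(4,1): flips 1 -> legal
(4,2): flips 1 -> legal
(4,6): flips 1 -> legal
(4,7): no bracket -> illegal
(5,7): flips 1 -> legal
(6,5): no bracket -> illegal
(6,6): no bracket -> illegal
(6,7): flips 3 -> legal
B mobility = 11
-- W to move --
(0,2): no bracket -> illegal
(0,3): flips 3 -> legal
(0,4): no bracket -> illegal
(1,2): flips 1 -> legal
(1,4): flips 1 -> legal
(2,2): no bracket -> illegal
(2,4): no bracket -> illegal
(3,5): no bracket -> illegal
(4,1): no bracket -> illegal
(4,2): no bracket -> illegal
(4,6): no bracket -> illegal
(5,1): flips 4 -> legal
(6,1): flips 1 -> legal
(6,3): flips 2 -> legal
(6,4): flips 2 -> legal
(6,5): flips 2 -> legal
(6,6): no bracket -> illegal
(7,1): no bracket -> illegal
(7,2): no bracket -> illegal
(7,3): no bracket -> illegal
W mobility = 8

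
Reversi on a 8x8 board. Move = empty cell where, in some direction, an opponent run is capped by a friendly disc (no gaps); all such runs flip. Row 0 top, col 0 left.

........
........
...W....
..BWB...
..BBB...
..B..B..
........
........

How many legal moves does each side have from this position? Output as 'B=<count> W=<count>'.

Answer: B=5 W=7

Derivation:
-- B to move --
(1,2): flips 1 -> legal
(1,3): flips 2 -> legal
(1,4): flips 1 -> legal
(2,2): flips 1 -> legal
(2,4): flips 1 -> legal
B mobility = 5
-- W to move --
(2,1): no bracket -> illegal
(2,2): no bracket -> illegal
(2,4): no bracket -> illegal
(2,5): no bracket -> illegal
(3,1): flips 1 -> legal
(3,5): flips 1 -> legal
(4,1): flips 1 -> legal
(4,5): flips 1 -> legal
(4,6): no bracket -> illegal
(5,1): flips 1 -> legal
(5,3): flips 1 -> legal
(5,4): no bracket -> illegal
(5,6): no bracket -> illegal
(6,1): no bracket -> illegal
(6,2): no bracket -> illegal
(6,3): no bracket -> illegal
(6,4): no bracket -> illegal
(6,5): no bracket -> illegal
(6,6): flips 2 -> legal
W mobility = 7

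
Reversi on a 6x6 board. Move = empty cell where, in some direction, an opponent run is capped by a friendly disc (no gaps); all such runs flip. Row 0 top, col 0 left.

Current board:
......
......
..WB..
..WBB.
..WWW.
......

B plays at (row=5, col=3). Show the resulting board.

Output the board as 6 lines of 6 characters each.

Place B at (5,3); scan 8 dirs for brackets.
Dir NW: opp run (4,2), next='.' -> no flip
Dir N: opp run (4,3) capped by B -> flip
Dir NE: opp run (4,4), next='.' -> no flip
Dir W: first cell '.' (not opp) -> no flip
Dir E: first cell '.' (not opp) -> no flip
Dir SW: edge -> no flip
Dir S: edge -> no flip
Dir SE: edge -> no flip
All flips: (4,3)

Answer: ......
......
..WB..
..WBB.
..WBW.
...B..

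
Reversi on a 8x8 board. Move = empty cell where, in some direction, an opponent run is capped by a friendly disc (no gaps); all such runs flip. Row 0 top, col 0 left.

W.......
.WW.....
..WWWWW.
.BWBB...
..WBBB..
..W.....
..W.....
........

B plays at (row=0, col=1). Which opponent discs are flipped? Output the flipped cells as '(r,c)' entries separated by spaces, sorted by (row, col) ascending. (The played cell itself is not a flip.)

Dir NW: edge -> no flip
Dir N: edge -> no flip
Dir NE: edge -> no flip
Dir W: opp run (0,0), next=edge -> no flip
Dir E: first cell '.' (not opp) -> no flip
Dir SW: first cell '.' (not opp) -> no flip
Dir S: opp run (1,1), next='.' -> no flip
Dir SE: opp run (1,2) (2,3) capped by B -> flip

Answer: (1,2) (2,3)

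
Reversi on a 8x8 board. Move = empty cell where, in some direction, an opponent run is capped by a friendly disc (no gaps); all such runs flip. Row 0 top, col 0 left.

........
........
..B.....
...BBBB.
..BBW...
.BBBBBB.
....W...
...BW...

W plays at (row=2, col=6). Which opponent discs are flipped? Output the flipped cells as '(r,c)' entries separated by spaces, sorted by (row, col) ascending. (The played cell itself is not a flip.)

Answer: (3,5)

Derivation:
Dir NW: first cell '.' (not opp) -> no flip
Dir N: first cell '.' (not opp) -> no flip
Dir NE: first cell '.' (not opp) -> no flip
Dir W: first cell '.' (not opp) -> no flip
Dir E: first cell '.' (not opp) -> no flip
Dir SW: opp run (3,5) capped by W -> flip
Dir S: opp run (3,6), next='.' -> no flip
Dir SE: first cell '.' (not opp) -> no flip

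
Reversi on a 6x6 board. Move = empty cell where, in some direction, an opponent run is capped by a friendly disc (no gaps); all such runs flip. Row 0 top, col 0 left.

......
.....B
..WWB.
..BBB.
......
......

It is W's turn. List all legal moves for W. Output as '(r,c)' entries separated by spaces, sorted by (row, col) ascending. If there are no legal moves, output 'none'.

Answer: (2,5) (4,1) (4,2) (4,3) (4,4) (4,5)

Derivation:
(0,4): no bracket -> illegal
(0,5): no bracket -> illegal
(1,3): no bracket -> illegal
(1,4): no bracket -> illegal
(2,1): no bracket -> illegal
(2,5): flips 1 -> legal
(3,1): no bracket -> illegal
(3,5): no bracket -> illegal
(4,1): flips 1 -> legal
(4,2): flips 1 -> legal
(4,3): flips 1 -> legal
(4,4): flips 1 -> legal
(4,5): flips 1 -> legal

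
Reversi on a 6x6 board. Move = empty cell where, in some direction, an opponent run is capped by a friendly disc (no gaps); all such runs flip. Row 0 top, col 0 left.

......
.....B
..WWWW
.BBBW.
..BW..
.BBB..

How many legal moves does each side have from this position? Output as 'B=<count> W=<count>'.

-- B to move --
(1,1): flips 1 -> legal
(1,2): flips 1 -> legal
(1,3): flips 2 -> legal
(1,4): flips 1 -> legal
(2,1): no bracket -> illegal
(3,5): flips 2 -> legal
(4,4): flips 1 -> legal
(4,5): no bracket -> illegal
(5,4): flips 1 -> legal
B mobility = 7
-- W to move --
(0,4): no bracket -> illegal
(0,5): flips 1 -> legal
(1,4): no bracket -> illegal
(2,0): no bracket -> illegal
(2,1): flips 1 -> legal
(3,0): flips 3 -> legal
(4,0): flips 1 -> legal
(4,1): flips 2 -> legal
(4,4): flips 1 -> legal
(5,0): no bracket -> illegal
(5,4): no bracket -> illegal
W mobility = 6

Answer: B=7 W=6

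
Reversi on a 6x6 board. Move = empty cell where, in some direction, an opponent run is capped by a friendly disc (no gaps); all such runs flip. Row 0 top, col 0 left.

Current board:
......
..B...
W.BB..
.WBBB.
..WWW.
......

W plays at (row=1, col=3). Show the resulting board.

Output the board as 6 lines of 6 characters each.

Place W at (1,3); scan 8 dirs for brackets.
Dir NW: first cell '.' (not opp) -> no flip
Dir N: first cell '.' (not opp) -> no flip
Dir NE: first cell '.' (not opp) -> no flip
Dir W: opp run (1,2), next='.' -> no flip
Dir E: first cell '.' (not opp) -> no flip
Dir SW: opp run (2,2) capped by W -> flip
Dir S: opp run (2,3) (3,3) capped by W -> flip
Dir SE: first cell '.' (not opp) -> no flip
All flips: (2,2) (2,3) (3,3)

Answer: ......
..BW..
W.WW..
.WBWB.
..WWW.
......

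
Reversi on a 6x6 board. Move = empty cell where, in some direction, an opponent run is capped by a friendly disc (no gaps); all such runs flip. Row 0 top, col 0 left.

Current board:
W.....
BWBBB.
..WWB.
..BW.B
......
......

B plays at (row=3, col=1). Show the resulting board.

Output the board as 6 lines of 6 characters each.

Place B at (3,1); scan 8 dirs for brackets.
Dir NW: first cell '.' (not opp) -> no flip
Dir N: first cell '.' (not opp) -> no flip
Dir NE: opp run (2,2) capped by B -> flip
Dir W: first cell '.' (not opp) -> no flip
Dir E: first cell 'B' (not opp) -> no flip
Dir SW: first cell '.' (not opp) -> no flip
Dir S: first cell '.' (not opp) -> no flip
Dir SE: first cell '.' (not opp) -> no flip
All flips: (2,2)

Answer: W.....
BWBBB.
..BWB.
.BBW.B
......
......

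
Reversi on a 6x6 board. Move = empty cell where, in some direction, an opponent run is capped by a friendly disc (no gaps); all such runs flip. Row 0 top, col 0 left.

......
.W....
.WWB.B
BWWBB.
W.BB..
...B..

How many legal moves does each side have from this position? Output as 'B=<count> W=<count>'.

-- B to move --
(0,0): flips 2 -> legal
(0,1): no bracket -> illegal
(0,2): no bracket -> illegal
(1,0): flips 2 -> legal
(1,2): flips 3 -> legal
(1,3): no bracket -> illegal
(2,0): flips 3 -> legal
(4,1): flips 1 -> legal
(5,0): flips 1 -> legal
(5,1): no bracket -> illegal
B mobility = 6
-- W to move --
(1,2): no bracket -> illegal
(1,3): no bracket -> illegal
(1,4): flips 1 -> legal
(1,5): no bracket -> illegal
(2,0): flips 1 -> legal
(2,4): flips 1 -> legal
(3,5): flips 2 -> legal
(4,1): no bracket -> illegal
(4,4): flips 1 -> legal
(4,5): no bracket -> illegal
(5,1): no bracket -> illegal
(5,2): flips 1 -> legal
(5,4): flips 1 -> legal
W mobility = 7

Answer: B=6 W=7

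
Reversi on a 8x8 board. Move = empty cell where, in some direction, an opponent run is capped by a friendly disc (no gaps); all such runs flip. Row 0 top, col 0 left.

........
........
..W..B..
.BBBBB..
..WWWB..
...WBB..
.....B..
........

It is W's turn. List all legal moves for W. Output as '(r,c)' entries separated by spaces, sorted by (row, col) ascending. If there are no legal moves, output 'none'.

Answer: (1,6) (2,0) (2,1) (2,3) (2,4) (2,6) (4,0) (4,6) (5,6) (6,4) (6,6) (7,6)

Derivation:
(1,4): no bracket -> illegal
(1,5): no bracket -> illegal
(1,6): flips 2 -> legal
(2,0): flips 1 -> legal
(2,1): flips 1 -> legal
(2,3): flips 1 -> legal
(2,4): flips 2 -> legal
(2,6): flips 1 -> legal
(3,0): no bracket -> illegal
(3,6): no bracket -> illegal
(4,0): flips 1 -> legal
(4,1): no bracket -> illegal
(4,6): flips 1 -> legal
(5,6): flips 2 -> legal
(6,3): no bracket -> illegal
(6,4): flips 1 -> legal
(6,6): flips 1 -> legal
(7,4): no bracket -> illegal
(7,5): no bracket -> illegal
(7,6): flips 2 -> legal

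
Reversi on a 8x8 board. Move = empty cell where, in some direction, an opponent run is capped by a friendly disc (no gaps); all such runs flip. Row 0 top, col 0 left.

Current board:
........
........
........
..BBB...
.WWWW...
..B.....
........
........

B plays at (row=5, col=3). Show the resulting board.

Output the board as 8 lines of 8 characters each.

Answer: ........
........
........
..BBB...
.WWBW...
..BB....
........
........

Derivation:
Place B at (5,3); scan 8 dirs for brackets.
Dir NW: opp run (4,2), next='.' -> no flip
Dir N: opp run (4,3) capped by B -> flip
Dir NE: opp run (4,4), next='.' -> no flip
Dir W: first cell 'B' (not opp) -> no flip
Dir E: first cell '.' (not opp) -> no flip
Dir SW: first cell '.' (not opp) -> no flip
Dir S: first cell '.' (not opp) -> no flip
Dir SE: first cell '.' (not opp) -> no flip
All flips: (4,3)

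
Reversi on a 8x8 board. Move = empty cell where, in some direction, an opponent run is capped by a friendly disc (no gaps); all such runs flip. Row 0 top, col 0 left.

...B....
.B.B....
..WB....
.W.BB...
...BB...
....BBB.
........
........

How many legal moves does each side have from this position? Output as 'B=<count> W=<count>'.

Answer: B=2 W=4

Derivation:
-- B to move --
(1,2): no bracket -> illegal
(2,0): no bracket -> illegal
(2,1): flips 1 -> legal
(3,0): no bracket -> illegal
(3,2): no bracket -> illegal
(4,0): flips 2 -> legal
(4,1): no bracket -> illegal
(4,2): no bracket -> illegal
B mobility = 2
-- W to move --
(0,0): flips 1 -> legal
(0,1): no bracket -> illegal
(0,2): no bracket -> illegal
(0,4): flips 1 -> legal
(1,0): no bracket -> illegal
(1,2): no bracket -> illegal
(1,4): no bracket -> illegal
(2,0): no bracket -> illegal
(2,1): no bracket -> illegal
(2,4): flips 1 -> legal
(2,5): no bracket -> illegal
(3,2): no bracket -> illegal
(3,5): no bracket -> illegal
(4,2): no bracket -> illegal
(4,5): no bracket -> illegal
(4,6): no bracket -> illegal
(4,7): no bracket -> illegal
(5,2): no bracket -> illegal
(5,3): no bracket -> illegal
(5,7): no bracket -> illegal
(6,3): no bracket -> illegal
(6,4): no bracket -> illegal
(6,5): no bracket -> illegal
(6,6): flips 3 -> legal
(6,7): no bracket -> illegal
W mobility = 4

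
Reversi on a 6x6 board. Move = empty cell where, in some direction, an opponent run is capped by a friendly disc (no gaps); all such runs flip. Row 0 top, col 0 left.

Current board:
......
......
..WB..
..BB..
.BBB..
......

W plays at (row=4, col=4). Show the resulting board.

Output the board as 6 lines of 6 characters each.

Answer: ......
......
..WB..
..BW..
.BBBW.
......

Derivation:
Place W at (4,4); scan 8 dirs for brackets.
Dir NW: opp run (3,3) capped by W -> flip
Dir N: first cell '.' (not opp) -> no flip
Dir NE: first cell '.' (not opp) -> no flip
Dir W: opp run (4,3) (4,2) (4,1), next='.' -> no flip
Dir E: first cell '.' (not opp) -> no flip
Dir SW: first cell '.' (not opp) -> no flip
Dir S: first cell '.' (not opp) -> no flip
Dir SE: first cell '.' (not opp) -> no flip
All flips: (3,3)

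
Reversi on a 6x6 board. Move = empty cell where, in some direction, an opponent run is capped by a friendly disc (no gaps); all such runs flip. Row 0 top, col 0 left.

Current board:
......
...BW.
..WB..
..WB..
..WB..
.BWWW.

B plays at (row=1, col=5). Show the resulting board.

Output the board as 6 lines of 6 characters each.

Place B at (1,5); scan 8 dirs for brackets.
Dir NW: first cell '.' (not opp) -> no flip
Dir N: first cell '.' (not opp) -> no flip
Dir NE: edge -> no flip
Dir W: opp run (1,4) capped by B -> flip
Dir E: edge -> no flip
Dir SW: first cell '.' (not opp) -> no flip
Dir S: first cell '.' (not opp) -> no flip
Dir SE: edge -> no flip
All flips: (1,4)

Answer: ......
...BBB
..WB..
..WB..
..WB..
.BWWW.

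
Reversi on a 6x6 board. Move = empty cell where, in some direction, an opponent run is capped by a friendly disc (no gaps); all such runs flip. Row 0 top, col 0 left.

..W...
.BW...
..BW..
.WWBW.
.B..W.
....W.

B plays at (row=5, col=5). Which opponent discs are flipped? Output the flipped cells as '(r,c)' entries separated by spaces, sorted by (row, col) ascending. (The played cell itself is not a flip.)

Dir NW: opp run (4,4) capped by B -> flip
Dir N: first cell '.' (not opp) -> no flip
Dir NE: edge -> no flip
Dir W: opp run (5,4), next='.' -> no flip
Dir E: edge -> no flip
Dir SW: edge -> no flip
Dir S: edge -> no flip
Dir SE: edge -> no flip

Answer: (4,4)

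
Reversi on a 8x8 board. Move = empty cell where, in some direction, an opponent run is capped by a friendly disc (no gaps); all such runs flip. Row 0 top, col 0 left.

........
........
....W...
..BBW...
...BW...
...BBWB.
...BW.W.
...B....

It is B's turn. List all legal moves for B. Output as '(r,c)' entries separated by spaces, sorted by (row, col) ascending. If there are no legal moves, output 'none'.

(1,3): no bracket -> illegal
(1,4): flips 3 -> legal
(1,5): flips 1 -> legal
(2,3): no bracket -> illegal
(2,5): flips 1 -> legal
(3,5): flips 2 -> legal
(4,5): flips 1 -> legal
(4,6): flips 2 -> legal
(5,7): no bracket -> illegal
(6,5): flips 1 -> legal
(6,7): no bracket -> illegal
(7,4): flips 1 -> legal
(7,5): flips 1 -> legal
(7,6): flips 1 -> legal
(7,7): flips 3 -> legal

Answer: (1,4) (1,5) (2,5) (3,5) (4,5) (4,6) (6,5) (7,4) (7,5) (7,6) (7,7)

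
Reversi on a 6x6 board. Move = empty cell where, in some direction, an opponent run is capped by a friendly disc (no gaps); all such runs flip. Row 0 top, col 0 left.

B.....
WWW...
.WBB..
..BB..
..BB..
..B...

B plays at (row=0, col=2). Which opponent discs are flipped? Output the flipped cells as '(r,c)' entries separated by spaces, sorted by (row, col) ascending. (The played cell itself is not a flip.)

Answer: (1,2)

Derivation:
Dir NW: edge -> no flip
Dir N: edge -> no flip
Dir NE: edge -> no flip
Dir W: first cell '.' (not opp) -> no flip
Dir E: first cell '.' (not opp) -> no flip
Dir SW: opp run (1,1), next='.' -> no flip
Dir S: opp run (1,2) capped by B -> flip
Dir SE: first cell '.' (not opp) -> no flip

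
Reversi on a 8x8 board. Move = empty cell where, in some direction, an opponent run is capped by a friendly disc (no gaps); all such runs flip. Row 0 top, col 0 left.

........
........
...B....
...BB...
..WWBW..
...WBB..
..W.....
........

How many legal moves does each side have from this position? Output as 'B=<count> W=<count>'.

Answer: B=10 W=8

Derivation:
-- B to move --
(3,1): no bracket -> illegal
(3,2): flips 1 -> legal
(3,5): flips 1 -> legal
(3,6): flips 1 -> legal
(4,1): flips 2 -> legal
(4,6): flips 1 -> legal
(5,1): flips 1 -> legal
(5,2): flips 2 -> legal
(5,6): flips 1 -> legal
(6,1): no bracket -> illegal
(6,3): flips 2 -> legal
(6,4): no bracket -> illegal
(7,1): flips 2 -> legal
(7,2): no bracket -> illegal
(7,3): no bracket -> illegal
B mobility = 10
-- W to move --
(1,2): flips 2 -> legal
(1,3): flips 2 -> legal
(1,4): no bracket -> illegal
(2,2): no bracket -> illegal
(2,4): flips 1 -> legal
(2,5): flips 1 -> legal
(3,2): no bracket -> illegal
(3,5): flips 1 -> legal
(4,6): no bracket -> illegal
(5,6): flips 2 -> legal
(6,3): flips 1 -> legal
(6,4): no bracket -> illegal
(6,5): flips 2 -> legal
(6,6): no bracket -> illegal
W mobility = 8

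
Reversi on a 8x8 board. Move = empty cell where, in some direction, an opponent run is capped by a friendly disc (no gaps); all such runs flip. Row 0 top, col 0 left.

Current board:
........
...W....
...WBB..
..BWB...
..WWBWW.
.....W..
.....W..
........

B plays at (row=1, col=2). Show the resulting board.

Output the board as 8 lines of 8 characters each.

Place B at (1,2); scan 8 dirs for brackets.
Dir NW: first cell '.' (not opp) -> no flip
Dir N: first cell '.' (not opp) -> no flip
Dir NE: first cell '.' (not opp) -> no flip
Dir W: first cell '.' (not opp) -> no flip
Dir E: opp run (1,3), next='.' -> no flip
Dir SW: first cell '.' (not opp) -> no flip
Dir S: first cell '.' (not opp) -> no flip
Dir SE: opp run (2,3) capped by B -> flip
All flips: (2,3)

Answer: ........
..BW....
...BBB..
..BWB...
..WWBWW.
.....W..
.....W..
........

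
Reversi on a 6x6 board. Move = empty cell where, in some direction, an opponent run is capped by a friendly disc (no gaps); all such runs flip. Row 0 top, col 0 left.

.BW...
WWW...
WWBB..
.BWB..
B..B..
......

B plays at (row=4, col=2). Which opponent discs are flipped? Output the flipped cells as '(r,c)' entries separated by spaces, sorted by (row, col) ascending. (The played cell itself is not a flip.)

Dir NW: first cell 'B' (not opp) -> no flip
Dir N: opp run (3,2) capped by B -> flip
Dir NE: first cell 'B' (not opp) -> no flip
Dir W: first cell '.' (not opp) -> no flip
Dir E: first cell 'B' (not opp) -> no flip
Dir SW: first cell '.' (not opp) -> no flip
Dir S: first cell '.' (not opp) -> no flip
Dir SE: first cell '.' (not opp) -> no flip

Answer: (3,2)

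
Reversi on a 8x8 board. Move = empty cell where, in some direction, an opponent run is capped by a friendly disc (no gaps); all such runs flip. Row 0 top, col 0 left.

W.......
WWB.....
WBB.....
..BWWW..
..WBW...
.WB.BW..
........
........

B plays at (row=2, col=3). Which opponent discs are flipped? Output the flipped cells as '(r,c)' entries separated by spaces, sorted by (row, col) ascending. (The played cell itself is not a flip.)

Dir NW: first cell 'B' (not opp) -> no flip
Dir N: first cell '.' (not opp) -> no flip
Dir NE: first cell '.' (not opp) -> no flip
Dir W: first cell 'B' (not opp) -> no flip
Dir E: first cell '.' (not opp) -> no flip
Dir SW: first cell 'B' (not opp) -> no flip
Dir S: opp run (3,3) capped by B -> flip
Dir SE: opp run (3,4), next='.' -> no flip

Answer: (3,3)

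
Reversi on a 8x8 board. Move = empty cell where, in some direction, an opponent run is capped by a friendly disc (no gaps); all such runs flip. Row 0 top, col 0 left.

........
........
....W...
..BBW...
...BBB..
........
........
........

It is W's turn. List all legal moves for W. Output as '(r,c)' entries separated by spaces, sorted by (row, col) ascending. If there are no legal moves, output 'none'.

Answer: (3,1) (4,2) (5,2) (5,4) (5,6)

Derivation:
(2,1): no bracket -> illegal
(2,2): no bracket -> illegal
(2,3): no bracket -> illegal
(3,1): flips 2 -> legal
(3,5): no bracket -> illegal
(3,6): no bracket -> illegal
(4,1): no bracket -> illegal
(4,2): flips 1 -> legal
(4,6): no bracket -> illegal
(5,2): flips 1 -> legal
(5,3): no bracket -> illegal
(5,4): flips 1 -> legal
(5,5): no bracket -> illegal
(5,6): flips 1 -> legal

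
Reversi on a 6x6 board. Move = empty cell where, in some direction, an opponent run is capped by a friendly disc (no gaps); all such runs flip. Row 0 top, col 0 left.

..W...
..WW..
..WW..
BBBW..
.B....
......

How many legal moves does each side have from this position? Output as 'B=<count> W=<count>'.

-- B to move --
(0,1): no bracket -> illegal
(0,3): no bracket -> illegal
(0,4): flips 2 -> legal
(1,1): no bracket -> illegal
(1,4): flips 1 -> legal
(2,1): no bracket -> illegal
(2,4): no bracket -> illegal
(3,4): flips 1 -> legal
(4,2): no bracket -> illegal
(4,3): no bracket -> illegal
(4,4): no bracket -> illegal
B mobility = 3
-- W to move --
(2,0): no bracket -> illegal
(2,1): no bracket -> illegal
(4,0): flips 1 -> legal
(4,2): flips 1 -> legal
(4,3): no bracket -> illegal
(5,0): flips 2 -> legal
(5,1): no bracket -> illegal
(5,2): no bracket -> illegal
W mobility = 3

Answer: B=3 W=3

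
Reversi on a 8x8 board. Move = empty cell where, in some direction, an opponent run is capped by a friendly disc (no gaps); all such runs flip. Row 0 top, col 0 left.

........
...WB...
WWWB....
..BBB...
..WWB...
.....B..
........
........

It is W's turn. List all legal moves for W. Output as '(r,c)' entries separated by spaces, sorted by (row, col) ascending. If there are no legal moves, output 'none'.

Answer: (1,5) (2,4) (2,5) (4,5) (6,6)

Derivation:
(0,3): no bracket -> illegal
(0,4): no bracket -> illegal
(0,5): no bracket -> illegal
(1,2): no bracket -> illegal
(1,5): flips 1 -> legal
(2,4): flips 2 -> legal
(2,5): flips 1 -> legal
(3,1): no bracket -> illegal
(3,5): no bracket -> illegal
(4,1): no bracket -> illegal
(4,5): flips 1 -> legal
(4,6): no bracket -> illegal
(5,3): no bracket -> illegal
(5,4): no bracket -> illegal
(5,6): no bracket -> illegal
(6,4): no bracket -> illegal
(6,5): no bracket -> illegal
(6,6): flips 3 -> legal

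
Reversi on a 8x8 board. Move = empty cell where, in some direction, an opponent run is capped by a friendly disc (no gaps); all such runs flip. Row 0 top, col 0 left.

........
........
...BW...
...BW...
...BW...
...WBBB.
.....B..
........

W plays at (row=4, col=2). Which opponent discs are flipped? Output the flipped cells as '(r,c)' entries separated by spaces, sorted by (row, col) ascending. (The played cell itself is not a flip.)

Dir NW: first cell '.' (not opp) -> no flip
Dir N: first cell '.' (not opp) -> no flip
Dir NE: opp run (3,3) capped by W -> flip
Dir W: first cell '.' (not opp) -> no flip
Dir E: opp run (4,3) capped by W -> flip
Dir SW: first cell '.' (not opp) -> no flip
Dir S: first cell '.' (not opp) -> no flip
Dir SE: first cell 'W' (not opp) -> no flip

Answer: (3,3) (4,3)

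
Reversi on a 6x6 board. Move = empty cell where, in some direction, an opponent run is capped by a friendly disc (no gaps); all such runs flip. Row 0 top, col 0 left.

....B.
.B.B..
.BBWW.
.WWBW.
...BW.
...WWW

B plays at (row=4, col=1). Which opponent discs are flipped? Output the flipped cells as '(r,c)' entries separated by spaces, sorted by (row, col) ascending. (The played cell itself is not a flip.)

Dir NW: first cell '.' (not opp) -> no flip
Dir N: opp run (3,1) capped by B -> flip
Dir NE: opp run (3,2) (2,3), next='.' -> no flip
Dir W: first cell '.' (not opp) -> no flip
Dir E: first cell '.' (not opp) -> no flip
Dir SW: first cell '.' (not opp) -> no flip
Dir S: first cell '.' (not opp) -> no flip
Dir SE: first cell '.' (not opp) -> no flip

Answer: (3,1)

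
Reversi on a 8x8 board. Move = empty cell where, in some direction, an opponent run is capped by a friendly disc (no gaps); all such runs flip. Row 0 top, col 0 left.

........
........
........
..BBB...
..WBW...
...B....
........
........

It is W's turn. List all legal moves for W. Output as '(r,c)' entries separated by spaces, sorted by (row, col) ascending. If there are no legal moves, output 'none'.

Answer: (2,2) (2,4) (6,2) (6,4)

Derivation:
(2,1): no bracket -> illegal
(2,2): flips 2 -> legal
(2,3): no bracket -> illegal
(2,4): flips 2 -> legal
(2,5): no bracket -> illegal
(3,1): no bracket -> illegal
(3,5): no bracket -> illegal
(4,1): no bracket -> illegal
(4,5): no bracket -> illegal
(5,2): no bracket -> illegal
(5,4): no bracket -> illegal
(6,2): flips 1 -> legal
(6,3): no bracket -> illegal
(6,4): flips 1 -> legal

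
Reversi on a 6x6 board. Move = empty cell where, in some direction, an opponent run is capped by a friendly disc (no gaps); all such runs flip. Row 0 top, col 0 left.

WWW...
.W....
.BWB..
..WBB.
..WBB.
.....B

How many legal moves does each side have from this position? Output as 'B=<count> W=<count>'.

Answer: B=3 W=8

Derivation:
-- B to move --
(0,3): no bracket -> illegal
(1,0): no bracket -> illegal
(1,2): no bracket -> illegal
(1,3): no bracket -> illegal
(2,0): no bracket -> illegal
(3,1): flips 1 -> legal
(4,1): flips 2 -> legal
(5,1): flips 1 -> legal
(5,2): no bracket -> illegal
(5,3): no bracket -> illegal
B mobility = 3
-- W to move --
(1,0): flips 1 -> legal
(1,2): no bracket -> illegal
(1,3): no bracket -> illegal
(1,4): flips 1 -> legal
(2,0): flips 1 -> legal
(2,4): flips 2 -> legal
(2,5): no bracket -> illegal
(3,0): no bracket -> illegal
(3,1): flips 1 -> legal
(3,5): flips 2 -> legal
(4,5): flips 2 -> legal
(5,2): no bracket -> illegal
(5,3): no bracket -> illegal
(5,4): flips 1 -> legal
W mobility = 8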